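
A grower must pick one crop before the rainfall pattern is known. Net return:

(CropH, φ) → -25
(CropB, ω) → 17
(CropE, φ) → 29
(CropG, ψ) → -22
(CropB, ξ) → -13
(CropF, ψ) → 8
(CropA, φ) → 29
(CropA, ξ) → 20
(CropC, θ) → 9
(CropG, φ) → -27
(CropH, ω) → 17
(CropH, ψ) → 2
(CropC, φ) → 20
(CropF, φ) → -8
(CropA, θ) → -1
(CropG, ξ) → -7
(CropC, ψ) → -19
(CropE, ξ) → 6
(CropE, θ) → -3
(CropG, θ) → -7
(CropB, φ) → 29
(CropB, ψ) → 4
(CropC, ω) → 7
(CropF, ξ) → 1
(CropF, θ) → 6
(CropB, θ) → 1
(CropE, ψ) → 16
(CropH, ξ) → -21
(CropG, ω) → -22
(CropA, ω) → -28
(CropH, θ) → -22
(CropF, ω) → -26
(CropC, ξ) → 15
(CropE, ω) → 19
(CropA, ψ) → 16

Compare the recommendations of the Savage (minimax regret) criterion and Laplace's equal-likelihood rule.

Column bests: θ=9, φ=29, ψ=16, ω=19, ξ=20.
CropC regrets: 0, 9, 35, 12, 5 → max 35
CropH regrets: 31, 54, 14, 2, 41 → max 54
CropF regrets: 3, 37, 8, 45, 19 → max 45
CropE regrets: 12, 0, 0, 0, 14 → max 14
CropG regrets: 16, 56, 38, 41, 27 → max 56
CropB regrets: 8, 0, 12, 2, 33 → max 33
CropA regrets: 10, 0, 0, 47, 0 → max 47
Smallest max regret = 14 → CropE.
Row averages: CropC=6.4, CropH=-9.8, CropF=-3.8, CropE=13.4, CropG=-17, CropB=7.6, CropA=7.2
Highest average = 13.4 → CropE.

minimax regret → CropE; laplace → CropE (agree)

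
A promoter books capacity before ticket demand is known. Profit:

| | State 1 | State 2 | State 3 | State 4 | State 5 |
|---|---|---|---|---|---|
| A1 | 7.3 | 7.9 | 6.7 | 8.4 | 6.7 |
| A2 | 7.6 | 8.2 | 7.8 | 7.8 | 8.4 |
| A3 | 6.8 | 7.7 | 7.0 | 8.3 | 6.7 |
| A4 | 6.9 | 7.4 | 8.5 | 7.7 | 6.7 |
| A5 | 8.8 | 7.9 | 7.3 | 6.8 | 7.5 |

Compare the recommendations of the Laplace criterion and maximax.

Row averages: A1=7.4, A2=7.96, A3=7.3, A4=7.44, A5=7.66
Highest average = 7.96 → A2.
Row maxima: A1=8.4, A2=8.4, A3=8.3, A4=8.5, A5=8.8
Best best-case = 8.8 → A5.

laplace → A2; maximax → A5 (disagree)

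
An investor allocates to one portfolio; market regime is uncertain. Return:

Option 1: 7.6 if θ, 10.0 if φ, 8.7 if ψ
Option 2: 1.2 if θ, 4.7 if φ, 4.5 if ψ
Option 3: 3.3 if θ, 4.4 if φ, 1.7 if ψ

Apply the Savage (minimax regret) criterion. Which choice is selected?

Option 1

Column bests: θ=7.6, φ=10.0, ψ=8.7.
Option 1 regrets: 0.0, 0.0, 0.0 → max 0.0
Option 2 regrets: 6.4, 5.3, 4.2 → max 6.4
Option 3 regrets: 4.3, 5.6, 7.0 → max 7.0
Smallest max regret = 0.0 → Option 1.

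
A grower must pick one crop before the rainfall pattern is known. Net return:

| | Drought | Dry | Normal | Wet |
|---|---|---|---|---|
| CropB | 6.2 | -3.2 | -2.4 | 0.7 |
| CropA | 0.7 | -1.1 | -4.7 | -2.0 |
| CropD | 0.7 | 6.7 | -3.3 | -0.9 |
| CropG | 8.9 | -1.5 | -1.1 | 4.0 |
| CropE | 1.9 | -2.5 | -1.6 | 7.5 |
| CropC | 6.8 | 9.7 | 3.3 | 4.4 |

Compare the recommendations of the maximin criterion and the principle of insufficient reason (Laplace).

Row minima: CropB=-3.2, CropA=-4.7, CropD=-3.3, CropG=-1.5, CropE=-2.5, CropC=3.3
Best worst-case = 3.3 → CropC.
Row averages: CropB=0.325, CropA=-1.775, CropD=0.8, CropG=2.575, CropE=1.325, CropC=6.05
Highest average = 6.05 → CropC.

maximin → CropC; laplace → CropC (agree)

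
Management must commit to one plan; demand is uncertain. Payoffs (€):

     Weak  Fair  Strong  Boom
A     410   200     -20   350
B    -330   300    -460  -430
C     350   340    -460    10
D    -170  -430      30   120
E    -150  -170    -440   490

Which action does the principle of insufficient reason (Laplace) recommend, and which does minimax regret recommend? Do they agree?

laplace → A; minimax regret → A (agree)

Row averages: A=235, B=-230, C=60, D=-112.5, E=-67.5
Highest average = 235 → A.
Column bests: Weak=410, Fair=340, Strong=30, Boom=490.
A regrets: 0, 140, 50, 140 → max 140
B regrets: 740, 40, 490, 920 → max 920
C regrets: 60, 0, 490, 480 → max 490
D regrets: 580, 770, 0, 370 → max 770
E regrets: 560, 510, 470, 0 → max 560
Smallest max regret = 140 → A.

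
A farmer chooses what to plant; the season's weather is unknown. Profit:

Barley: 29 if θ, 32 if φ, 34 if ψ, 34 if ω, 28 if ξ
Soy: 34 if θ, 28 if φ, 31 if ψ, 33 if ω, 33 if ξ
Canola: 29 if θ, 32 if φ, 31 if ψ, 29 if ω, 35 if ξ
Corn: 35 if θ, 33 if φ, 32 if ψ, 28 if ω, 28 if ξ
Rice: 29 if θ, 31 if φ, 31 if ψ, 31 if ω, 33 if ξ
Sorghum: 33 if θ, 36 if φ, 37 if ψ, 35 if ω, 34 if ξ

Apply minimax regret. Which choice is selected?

Column bests: θ=35, φ=36, ψ=37, ω=35, ξ=35.
Barley regrets: 6, 4, 3, 1, 7 → max 7
Soy regrets: 1, 8, 6, 2, 2 → max 8
Canola regrets: 6, 4, 6, 6, 0 → max 6
Corn regrets: 0, 3, 5, 7, 7 → max 7
Rice regrets: 6, 5, 6, 4, 2 → max 6
Sorghum regrets: 2, 0, 0, 0, 1 → max 2
Smallest max regret = 2 → Sorghum.

Sorghum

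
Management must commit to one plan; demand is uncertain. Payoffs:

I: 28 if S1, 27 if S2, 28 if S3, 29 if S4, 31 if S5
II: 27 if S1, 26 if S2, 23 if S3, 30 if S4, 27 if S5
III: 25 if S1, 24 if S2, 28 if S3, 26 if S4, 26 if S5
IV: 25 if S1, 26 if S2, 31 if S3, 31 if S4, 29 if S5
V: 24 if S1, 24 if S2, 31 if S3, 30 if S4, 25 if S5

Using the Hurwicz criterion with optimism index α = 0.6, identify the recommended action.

I

I: 0.6·31 + 0.4·27 = 29.4
II: 0.6·30 + 0.4·23 = 27.2
III: 0.6·28 + 0.4·24 = 26.4
IV: 0.6·31 + 0.4·25 = 28.6
V: 0.6·31 + 0.4·24 = 28.2
Highest Hurwicz score = 29.4 → I.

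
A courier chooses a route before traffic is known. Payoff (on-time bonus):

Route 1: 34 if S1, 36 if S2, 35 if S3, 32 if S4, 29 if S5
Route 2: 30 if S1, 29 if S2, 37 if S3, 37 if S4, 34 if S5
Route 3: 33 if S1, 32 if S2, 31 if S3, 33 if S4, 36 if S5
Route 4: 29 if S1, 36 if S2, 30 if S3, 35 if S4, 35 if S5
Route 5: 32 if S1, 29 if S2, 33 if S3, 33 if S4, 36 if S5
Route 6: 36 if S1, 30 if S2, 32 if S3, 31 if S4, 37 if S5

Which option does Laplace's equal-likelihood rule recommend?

Row averages: Route 1=33.2, Route 2=33.4, Route 3=33, Route 4=33, Route 5=32.6, Route 6=33.2
Highest average = 33.4 → Route 2.

Route 2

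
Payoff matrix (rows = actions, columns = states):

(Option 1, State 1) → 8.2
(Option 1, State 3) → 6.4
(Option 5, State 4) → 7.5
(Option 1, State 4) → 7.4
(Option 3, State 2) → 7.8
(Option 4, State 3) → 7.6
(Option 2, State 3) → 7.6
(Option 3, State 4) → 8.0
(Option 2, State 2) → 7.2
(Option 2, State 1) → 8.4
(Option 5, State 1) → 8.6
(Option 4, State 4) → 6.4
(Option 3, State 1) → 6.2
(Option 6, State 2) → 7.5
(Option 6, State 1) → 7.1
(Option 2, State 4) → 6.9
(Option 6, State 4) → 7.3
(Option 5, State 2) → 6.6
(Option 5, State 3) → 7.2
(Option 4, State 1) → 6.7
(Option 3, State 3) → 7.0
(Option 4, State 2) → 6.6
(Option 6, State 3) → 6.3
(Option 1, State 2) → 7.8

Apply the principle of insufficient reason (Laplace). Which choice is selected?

Option 2

Row averages: Option 1=7.45, Option 2=7.525, Option 3=7.25, Option 4=6.825, Option 5=7.475, Option 6=7.05
Highest average = 7.525 → Option 2.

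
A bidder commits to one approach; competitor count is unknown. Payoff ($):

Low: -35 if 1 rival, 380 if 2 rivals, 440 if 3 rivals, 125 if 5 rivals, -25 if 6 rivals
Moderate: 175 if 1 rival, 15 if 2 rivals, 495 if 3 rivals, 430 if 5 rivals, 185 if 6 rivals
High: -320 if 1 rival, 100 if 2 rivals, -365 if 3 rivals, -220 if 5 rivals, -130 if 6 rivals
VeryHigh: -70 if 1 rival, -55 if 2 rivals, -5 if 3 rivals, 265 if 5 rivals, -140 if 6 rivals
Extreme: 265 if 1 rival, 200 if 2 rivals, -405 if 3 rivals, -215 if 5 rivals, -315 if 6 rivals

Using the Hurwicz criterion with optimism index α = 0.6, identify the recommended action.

Moderate

Low: 0.6·440 + 0.4·(-35) = 250
Moderate: 0.6·495 + 0.4·15 = 303
High: 0.6·100 + 0.4·(-365) = -86
VeryHigh: 0.6·265 + 0.4·(-140) = 103
Extreme: 0.6·265 + 0.4·(-405) = -3
Highest Hurwicz score = 303 → Moderate.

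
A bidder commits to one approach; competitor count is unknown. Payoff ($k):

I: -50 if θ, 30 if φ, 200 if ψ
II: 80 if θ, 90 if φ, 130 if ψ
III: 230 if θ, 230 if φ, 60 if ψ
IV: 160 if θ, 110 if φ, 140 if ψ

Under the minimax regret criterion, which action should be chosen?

Column bests: θ=230, φ=230, ψ=200.
I regrets: 280, 200, 0 → max 280
II regrets: 150, 140, 70 → max 150
III regrets: 0, 0, 140 → max 140
IV regrets: 70, 120, 60 → max 120
Smallest max regret = 120 → IV.

IV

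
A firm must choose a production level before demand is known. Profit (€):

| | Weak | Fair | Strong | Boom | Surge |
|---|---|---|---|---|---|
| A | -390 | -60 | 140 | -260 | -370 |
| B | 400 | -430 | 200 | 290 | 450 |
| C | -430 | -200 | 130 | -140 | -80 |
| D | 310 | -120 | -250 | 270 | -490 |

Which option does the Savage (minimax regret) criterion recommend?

B

Column bests: Weak=400, Fair=-60, Strong=200, Boom=290, Surge=450.
A regrets: 790, 0, 60, 550, 820 → max 820
B regrets: 0, 370, 0, 0, 0 → max 370
C regrets: 830, 140, 70, 430, 530 → max 830
D regrets: 90, 60, 450, 20, 940 → max 940
Smallest max regret = 370 → B.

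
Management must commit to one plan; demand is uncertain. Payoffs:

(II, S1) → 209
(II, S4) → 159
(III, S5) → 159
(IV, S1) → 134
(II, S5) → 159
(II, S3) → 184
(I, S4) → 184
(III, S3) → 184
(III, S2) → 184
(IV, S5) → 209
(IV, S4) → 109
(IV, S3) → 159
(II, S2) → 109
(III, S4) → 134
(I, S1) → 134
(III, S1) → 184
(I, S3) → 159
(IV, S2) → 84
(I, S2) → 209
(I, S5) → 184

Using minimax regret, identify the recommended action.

III

Column bests: S1=209, S2=209, S3=184, S4=184, S5=209.
I regrets: 75, 0, 25, 0, 25 → max 75
II regrets: 0, 100, 0, 25, 50 → max 100
III regrets: 25, 25, 0, 50, 50 → max 50
IV regrets: 75, 125, 25, 75, 0 → max 125
Smallest max regret = 50 → III.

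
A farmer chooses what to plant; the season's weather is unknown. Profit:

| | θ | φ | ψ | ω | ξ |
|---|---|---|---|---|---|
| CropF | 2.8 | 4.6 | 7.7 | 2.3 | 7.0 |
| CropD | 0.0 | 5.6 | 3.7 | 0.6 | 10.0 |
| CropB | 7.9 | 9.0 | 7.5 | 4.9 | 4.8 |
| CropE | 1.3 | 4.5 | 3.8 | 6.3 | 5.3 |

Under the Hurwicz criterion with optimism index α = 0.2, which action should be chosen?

CropB

CropF: 0.2·7.7 + 0.8·2.3 = 3.38
CropD: 0.2·10.0 + 0.8·0.0 = 2
CropB: 0.2·9.0 + 0.8·4.8 = 5.64
CropE: 0.2·6.3 + 0.8·1.3 = 2.3
Highest Hurwicz score = 5.64 → CropB.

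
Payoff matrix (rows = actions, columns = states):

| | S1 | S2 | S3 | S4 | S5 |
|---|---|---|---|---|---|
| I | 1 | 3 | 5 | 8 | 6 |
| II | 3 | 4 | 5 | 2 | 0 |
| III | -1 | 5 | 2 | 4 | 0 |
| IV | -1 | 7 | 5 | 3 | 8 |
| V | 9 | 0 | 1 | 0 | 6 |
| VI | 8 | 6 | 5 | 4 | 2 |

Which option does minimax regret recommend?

VI

Column bests: S1=9, S2=7, S3=5, S4=8, S5=8.
I regrets: 8, 4, 0, 0, 2 → max 8
II regrets: 6, 3, 0, 6, 8 → max 8
III regrets: 10, 2, 3, 4, 8 → max 10
IV regrets: 10, 0, 0, 5, 0 → max 10
V regrets: 0, 7, 4, 8, 2 → max 8
VI regrets: 1, 1, 0, 4, 6 → max 6
Smallest max regret = 6 → VI.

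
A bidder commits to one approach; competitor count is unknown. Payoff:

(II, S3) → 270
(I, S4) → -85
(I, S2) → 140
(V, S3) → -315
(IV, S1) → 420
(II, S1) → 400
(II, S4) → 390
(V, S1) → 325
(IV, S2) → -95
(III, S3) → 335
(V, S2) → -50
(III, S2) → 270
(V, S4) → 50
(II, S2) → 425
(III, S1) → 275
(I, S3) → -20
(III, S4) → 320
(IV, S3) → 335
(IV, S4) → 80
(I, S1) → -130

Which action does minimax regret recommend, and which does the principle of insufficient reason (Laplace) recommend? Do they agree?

minimax regret → II; laplace → II (agree)

Column bests: S1=420, S2=425, S3=335, S4=390.
I regrets: 550, 285, 355, 475 → max 550
II regrets: 20, 0, 65, 0 → max 65
III regrets: 145, 155, 0, 70 → max 155
IV regrets: 0, 520, 0, 310 → max 520
V regrets: 95, 475, 650, 340 → max 650
Smallest max regret = 65 → II.
Row averages: I=-23.75, II=371.25, III=300, IV=185, V=2.5
Highest average = 371.25 → II.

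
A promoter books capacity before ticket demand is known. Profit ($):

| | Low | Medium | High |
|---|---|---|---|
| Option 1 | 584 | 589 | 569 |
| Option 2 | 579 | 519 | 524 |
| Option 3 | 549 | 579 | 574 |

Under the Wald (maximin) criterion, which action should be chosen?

Row minima: Option 1=569, Option 2=519, Option 3=549
Best worst-case = 569 → Option 1.

Option 1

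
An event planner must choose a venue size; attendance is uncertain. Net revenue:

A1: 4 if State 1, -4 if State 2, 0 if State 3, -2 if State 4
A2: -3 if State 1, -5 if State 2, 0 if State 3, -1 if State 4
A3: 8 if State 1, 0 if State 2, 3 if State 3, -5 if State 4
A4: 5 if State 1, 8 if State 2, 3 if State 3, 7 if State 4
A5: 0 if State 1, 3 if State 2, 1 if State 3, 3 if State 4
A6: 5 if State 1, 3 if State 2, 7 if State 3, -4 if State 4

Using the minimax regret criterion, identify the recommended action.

A4

Column bests: State 1=8, State 2=8, State 3=7, State 4=7.
A1 regrets: 4, 12, 7, 9 → max 12
A2 regrets: 11, 13, 7, 8 → max 13
A3 regrets: 0, 8, 4, 12 → max 12
A4 regrets: 3, 0, 4, 0 → max 4
A5 regrets: 8, 5, 6, 4 → max 8
A6 regrets: 3, 5, 0, 11 → max 11
Smallest max regret = 4 → A4.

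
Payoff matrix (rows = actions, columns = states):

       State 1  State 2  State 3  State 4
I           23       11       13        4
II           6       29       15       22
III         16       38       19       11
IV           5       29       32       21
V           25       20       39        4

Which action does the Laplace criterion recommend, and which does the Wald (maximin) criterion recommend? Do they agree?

Row averages: I=12.75, II=18, III=21, IV=21.75, V=22
Highest average = 22 → V.
Row minima: I=4, II=6, III=11, IV=5, V=4
Best worst-case = 11 → III.

laplace → V; maximin → III (disagree)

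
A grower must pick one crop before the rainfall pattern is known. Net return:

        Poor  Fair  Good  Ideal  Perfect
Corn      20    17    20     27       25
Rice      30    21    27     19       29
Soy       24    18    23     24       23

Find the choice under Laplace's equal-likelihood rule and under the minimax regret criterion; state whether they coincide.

Row averages: Corn=21.8, Rice=25.2, Soy=22.4
Highest average = 25.2 → Rice.
Column bests: Poor=30, Fair=21, Good=27, Ideal=27, Perfect=29.
Corn regrets: 10, 4, 7, 0, 4 → max 10
Rice regrets: 0, 0, 0, 8, 0 → max 8
Soy regrets: 6, 3, 4, 3, 6 → max 6
Smallest max regret = 6 → Soy.

laplace → Rice; minimax regret → Soy (disagree)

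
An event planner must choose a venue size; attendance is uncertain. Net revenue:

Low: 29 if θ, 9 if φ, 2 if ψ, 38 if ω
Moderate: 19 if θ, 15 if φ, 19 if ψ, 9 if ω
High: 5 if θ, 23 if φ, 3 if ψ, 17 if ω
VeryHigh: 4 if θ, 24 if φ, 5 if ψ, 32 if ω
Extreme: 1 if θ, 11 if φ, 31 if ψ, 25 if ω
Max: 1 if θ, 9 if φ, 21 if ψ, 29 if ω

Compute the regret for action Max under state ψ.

Best payoff under ψ is 31.
Regret = 31 − 21 = 10.

10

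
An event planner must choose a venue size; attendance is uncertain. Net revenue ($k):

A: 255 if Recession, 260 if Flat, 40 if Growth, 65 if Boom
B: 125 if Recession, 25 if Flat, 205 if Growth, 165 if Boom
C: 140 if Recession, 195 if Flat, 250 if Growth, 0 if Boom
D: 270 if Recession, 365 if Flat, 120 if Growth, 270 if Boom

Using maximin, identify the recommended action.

Row minima: A=40, B=25, C=0, D=120
Best worst-case = 120 → D.

D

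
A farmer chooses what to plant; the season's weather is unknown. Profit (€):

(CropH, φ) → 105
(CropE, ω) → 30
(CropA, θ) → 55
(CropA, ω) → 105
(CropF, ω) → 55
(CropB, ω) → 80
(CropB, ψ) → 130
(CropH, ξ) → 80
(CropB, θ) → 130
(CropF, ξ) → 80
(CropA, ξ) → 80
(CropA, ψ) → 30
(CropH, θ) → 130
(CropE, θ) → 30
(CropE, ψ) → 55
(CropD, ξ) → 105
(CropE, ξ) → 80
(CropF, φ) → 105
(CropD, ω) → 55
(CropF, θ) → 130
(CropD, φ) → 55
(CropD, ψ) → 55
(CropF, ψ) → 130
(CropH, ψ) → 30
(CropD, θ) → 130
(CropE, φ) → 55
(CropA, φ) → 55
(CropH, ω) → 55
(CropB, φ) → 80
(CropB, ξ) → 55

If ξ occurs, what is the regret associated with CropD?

0

Best payoff under ξ is 105.
Regret = 105 − 105 = 0.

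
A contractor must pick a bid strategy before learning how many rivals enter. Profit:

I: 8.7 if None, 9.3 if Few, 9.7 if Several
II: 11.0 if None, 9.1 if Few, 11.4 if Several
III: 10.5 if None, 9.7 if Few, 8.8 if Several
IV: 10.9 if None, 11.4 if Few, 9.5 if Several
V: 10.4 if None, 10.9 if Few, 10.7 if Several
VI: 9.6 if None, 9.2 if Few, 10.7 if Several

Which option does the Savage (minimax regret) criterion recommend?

V

Column bests: None=11.0, Few=11.4, Several=11.4.
I regrets: 2.3, 2.1, 1.7 → max 2.3
II regrets: 0.0, 2.3, 0.0 → max 2.3
III regrets: 0.5, 1.7, 2.6 → max 2.6
IV regrets: 0.1, 0.0, 1.9 → max 1.9
V regrets: 0.6, 0.5, 0.7 → max 0.7
VI regrets: 1.4, 2.2, 0.7 → max 2.2
Smallest max regret = 0.7 → V.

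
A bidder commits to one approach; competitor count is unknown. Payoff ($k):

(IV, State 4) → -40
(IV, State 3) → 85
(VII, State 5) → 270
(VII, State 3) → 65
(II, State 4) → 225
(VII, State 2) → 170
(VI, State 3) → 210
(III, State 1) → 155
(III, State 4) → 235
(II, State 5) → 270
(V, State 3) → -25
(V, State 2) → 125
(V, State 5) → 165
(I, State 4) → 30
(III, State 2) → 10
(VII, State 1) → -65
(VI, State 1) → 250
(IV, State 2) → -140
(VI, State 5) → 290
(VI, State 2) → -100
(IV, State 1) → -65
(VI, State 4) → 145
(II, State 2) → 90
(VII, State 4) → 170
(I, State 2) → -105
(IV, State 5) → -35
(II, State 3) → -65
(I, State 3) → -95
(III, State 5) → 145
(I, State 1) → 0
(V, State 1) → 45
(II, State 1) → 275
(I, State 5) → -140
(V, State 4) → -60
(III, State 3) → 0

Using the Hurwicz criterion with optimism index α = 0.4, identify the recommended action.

III

I: 0.4·30 + 0.6·(-140) = -72
II: 0.4·275 + 0.6·(-65) = 71
III: 0.4·235 + 0.6·0 = 94
IV: 0.4·85 + 0.6·(-140) = -50
V: 0.4·165 + 0.6·(-60) = 30
VI: 0.4·290 + 0.6·(-100) = 56
VII: 0.4·270 + 0.6·(-65) = 69
Highest Hurwicz score = 94 → III.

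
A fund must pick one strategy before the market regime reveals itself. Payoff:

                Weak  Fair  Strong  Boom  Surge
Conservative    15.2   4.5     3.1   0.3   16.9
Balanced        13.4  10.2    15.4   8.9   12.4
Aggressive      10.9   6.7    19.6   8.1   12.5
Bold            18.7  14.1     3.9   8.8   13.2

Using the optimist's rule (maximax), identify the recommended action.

Row maxima: Conservative=16.9, Balanced=15.4, Aggressive=19.6, Bold=18.7
Best best-case = 19.6 → Aggressive.

Aggressive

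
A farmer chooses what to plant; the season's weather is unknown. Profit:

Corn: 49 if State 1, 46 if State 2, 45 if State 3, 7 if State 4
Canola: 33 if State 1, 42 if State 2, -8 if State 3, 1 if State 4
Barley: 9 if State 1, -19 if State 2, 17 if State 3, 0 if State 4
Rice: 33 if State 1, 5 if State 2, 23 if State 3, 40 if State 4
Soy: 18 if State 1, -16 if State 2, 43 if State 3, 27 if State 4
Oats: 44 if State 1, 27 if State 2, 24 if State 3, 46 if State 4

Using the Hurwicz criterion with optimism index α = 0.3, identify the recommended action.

Corn: 0.3·49 + 0.7·7 = 19.6
Canola: 0.3·42 + 0.7·(-8) = 7
Barley: 0.3·17 + 0.7·(-19) = -8.2
Rice: 0.3·40 + 0.7·5 = 15.5
Soy: 0.3·43 + 0.7·(-16) = 1.7
Oats: 0.3·46 + 0.7·24 = 30.6
Highest Hurwicz score = 30.6 → Oats.

Oats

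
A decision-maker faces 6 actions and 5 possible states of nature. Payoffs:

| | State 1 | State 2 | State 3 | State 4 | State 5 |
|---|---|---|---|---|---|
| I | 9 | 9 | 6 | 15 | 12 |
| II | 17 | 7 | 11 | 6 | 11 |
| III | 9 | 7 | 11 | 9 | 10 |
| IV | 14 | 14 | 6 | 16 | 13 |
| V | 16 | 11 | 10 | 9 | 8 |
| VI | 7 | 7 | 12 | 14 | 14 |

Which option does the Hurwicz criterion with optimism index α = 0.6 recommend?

V

I: 0.6·15 + 0.4·6 = 11.4
II: 0.6·17 + 0.4·6 = 12.6
III: 0.6·11 + 0.4·7 = 9.4
IV: 0.6·16 + 0.4·6 = 12
V: 0.6·16 + 0.4·8 = 12.8
VI: 0.6·14 + 0.4·7 = 11.2
Highest Hurwicz score = 12.8 → V.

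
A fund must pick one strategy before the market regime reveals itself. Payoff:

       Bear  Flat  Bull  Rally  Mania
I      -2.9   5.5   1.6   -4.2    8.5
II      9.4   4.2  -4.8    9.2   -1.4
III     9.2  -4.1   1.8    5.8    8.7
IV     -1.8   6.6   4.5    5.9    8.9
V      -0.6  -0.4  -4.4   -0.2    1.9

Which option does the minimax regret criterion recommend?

Column bests: Bear=9.4, Flat=6.6, Bull=4.5, Rally=9.2, Mania=8.9.
I regrets: 12.3, 1.1, 2.9, 13.4, 0.4 → max 13.4
II regrets: 0.0, 2.4, 9.3, 0.0, 10.3 → max 10.3
III regrets: 0.2, 10.7, 2.7, 3.4, 0.2 → max 10.7
IV regrets: 11.2, 0.0, 0.0, 3.3, 0.0 → max 11.2
V regrets: 10.0, 7.0, 8.9, 9.4, 7.0 → max 10.0
Smallest max regret = 10.0 → V.

V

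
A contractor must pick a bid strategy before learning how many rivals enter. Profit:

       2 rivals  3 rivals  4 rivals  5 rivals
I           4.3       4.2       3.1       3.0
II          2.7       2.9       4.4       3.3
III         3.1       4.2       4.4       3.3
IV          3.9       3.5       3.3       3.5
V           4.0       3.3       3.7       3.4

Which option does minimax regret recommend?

Column bests: 2 rivals=4.3, 3 rivals=4.2, 4 rivals=4.4, 5 rivals=3.5.
I regrets: 0.0, 0.0, 1.3, 0.5 → max 1.3
II regrets: 1.6, 1.3, 0.0, 0.2 → max 1.6
III regrets: 1.2, 0.0, 0.0, 0.2 → max 1.2
IV regrets: 0.4, 0.7, 1.1, 0.0 → max 1.1
V regrets: 0.3, 0.9, 0.7, 0.1 → max 0.9
Smallest max regret = 0.9 → V.

V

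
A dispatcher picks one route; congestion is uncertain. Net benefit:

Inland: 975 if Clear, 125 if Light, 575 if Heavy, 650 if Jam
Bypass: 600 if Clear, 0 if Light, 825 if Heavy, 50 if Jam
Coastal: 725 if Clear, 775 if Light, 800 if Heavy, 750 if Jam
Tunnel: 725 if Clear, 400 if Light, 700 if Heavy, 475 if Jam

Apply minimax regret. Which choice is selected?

Coastal

Column bests: Clear=975, Light=775, Heavy=825, Jam=750.
Inland regrets: 0, 650, 250, 100 → max 650
Bypass regrets: 375, 775, 0, 700 → max 775
Coastal regrets: 250, 0, 25, 0 → max 250
Tunnel regrets: 250, 375, 125, 275 → max 375
Smallest max regret = 250 → Coastal.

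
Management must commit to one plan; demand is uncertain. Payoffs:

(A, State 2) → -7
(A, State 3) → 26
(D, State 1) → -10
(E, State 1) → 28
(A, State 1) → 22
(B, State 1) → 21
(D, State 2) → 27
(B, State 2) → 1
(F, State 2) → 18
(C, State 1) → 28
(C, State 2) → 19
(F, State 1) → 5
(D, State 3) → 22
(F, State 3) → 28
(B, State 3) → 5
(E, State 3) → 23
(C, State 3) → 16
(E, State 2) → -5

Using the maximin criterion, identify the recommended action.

C

Row minima: A=-7, B=1, C=16, D=-10, E=-5, F=5
Best worst-case = 16 → C.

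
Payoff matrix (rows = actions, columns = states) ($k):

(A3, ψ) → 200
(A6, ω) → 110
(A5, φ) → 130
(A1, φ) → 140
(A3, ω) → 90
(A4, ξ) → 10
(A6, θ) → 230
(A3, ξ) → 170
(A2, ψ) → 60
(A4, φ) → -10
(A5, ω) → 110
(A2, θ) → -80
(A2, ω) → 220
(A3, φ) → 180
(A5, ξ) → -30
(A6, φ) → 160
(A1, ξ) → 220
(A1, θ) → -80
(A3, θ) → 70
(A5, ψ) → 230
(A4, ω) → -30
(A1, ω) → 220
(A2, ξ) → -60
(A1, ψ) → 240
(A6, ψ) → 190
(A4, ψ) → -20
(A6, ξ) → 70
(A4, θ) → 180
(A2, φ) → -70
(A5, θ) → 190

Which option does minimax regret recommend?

A6

Column bests: θ=230, φ=180, ψ=240, ω=220, ξ=220.
A1 regrets: 310, 40, 0, 0, 0 → max 310
A2 regrets: 310, 250, 180, 0, 280 → max 310
A3 regrets: 160, 0, 40, 130, 50 → max 160
A4 regrets: 50, 190, 260, 250, 210 → max 260
A5 regrets: 40, 50, 10, 110, 250 → max 250
A6 regrets: 0, 20, 50, 110, 150 → max 150
Smallest max regret = 150 → A6.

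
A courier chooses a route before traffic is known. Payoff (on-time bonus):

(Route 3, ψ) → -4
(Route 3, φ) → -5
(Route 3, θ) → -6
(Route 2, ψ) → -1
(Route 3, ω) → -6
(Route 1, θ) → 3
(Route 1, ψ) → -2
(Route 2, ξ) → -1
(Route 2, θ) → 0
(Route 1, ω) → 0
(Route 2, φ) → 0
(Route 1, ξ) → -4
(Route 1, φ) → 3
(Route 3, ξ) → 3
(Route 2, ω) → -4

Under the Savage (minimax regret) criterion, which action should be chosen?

Column bests: θ=3, φ=3, ψ=-1, ω=0, ξ=3.
Route 1 regrets: 0, 0, 1, 0, 7 → max 7
Route 2 regrets: 3, 3, 0, 4, 4 → max 4
Route 3 regrets: 9, 8, 3, 6, 0 → max 9
Smallest max regret = 4 → Route 2.

Route 2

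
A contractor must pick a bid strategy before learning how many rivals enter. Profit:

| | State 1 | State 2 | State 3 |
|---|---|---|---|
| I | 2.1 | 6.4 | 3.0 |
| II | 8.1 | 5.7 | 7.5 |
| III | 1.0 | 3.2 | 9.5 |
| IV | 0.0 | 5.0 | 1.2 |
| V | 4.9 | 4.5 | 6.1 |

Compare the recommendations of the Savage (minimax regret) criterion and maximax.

minimax regret → II; maximax → III (disagree)

Column bests: State 1=8.1, State 2=6.4, State 3=9.5.
I regrets: 6.0, 0.0, 6.5 → max 6.5
II regrets: 0.0, 0.7, 2.0 → max 2.0
III regrets: 7.1, 3.2, 0.0 → max 7.1
IV regrets: 8.1, 1.4, 8.3 → max 8.3
V regrets: 3.2, 1.9, 3.4 → max 3.4
Smallest max regret = 2.0 → II.
Row maxima: I=6.4, II=8.1, III=9.5, IV=5.0, V=6.1
Best best-case = 9.5 → III.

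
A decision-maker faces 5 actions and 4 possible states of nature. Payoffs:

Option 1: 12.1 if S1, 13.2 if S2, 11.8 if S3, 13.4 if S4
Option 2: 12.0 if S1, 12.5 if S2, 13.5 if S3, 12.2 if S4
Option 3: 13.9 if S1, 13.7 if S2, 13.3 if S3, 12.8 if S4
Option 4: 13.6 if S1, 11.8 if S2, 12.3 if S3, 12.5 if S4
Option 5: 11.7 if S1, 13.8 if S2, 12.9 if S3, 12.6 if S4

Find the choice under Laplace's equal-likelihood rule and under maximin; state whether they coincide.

Row averages: Option 1=12.625, Option 2=12.55, Option 3=13.425, Option 4=12.55, Option 5=12.75
Highest average = 13.425 → Option 3.
Row minima: Option 1=11.8, Option 2=12.0, Option 3=12.8, Option 4=11.8, Option 5=11.7
Best worst-case = 12.8 → Option 3.

laplace → Option 3; maximin → Option 3 (agree)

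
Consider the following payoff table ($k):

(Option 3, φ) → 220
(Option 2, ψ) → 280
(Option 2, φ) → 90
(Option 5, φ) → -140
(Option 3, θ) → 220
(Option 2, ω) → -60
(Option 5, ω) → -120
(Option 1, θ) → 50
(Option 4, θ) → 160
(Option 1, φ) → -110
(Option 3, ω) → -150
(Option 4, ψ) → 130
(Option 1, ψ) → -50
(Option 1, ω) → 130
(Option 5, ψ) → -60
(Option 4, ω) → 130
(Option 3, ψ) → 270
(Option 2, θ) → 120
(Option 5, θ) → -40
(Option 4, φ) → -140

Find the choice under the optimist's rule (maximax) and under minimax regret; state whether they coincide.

maximax → Option 2; minimax regret → Option 2 (agree)

Row maxima: Option 1=130, Option 2=280, Option 3=270, Option 4=160, Option 5=-40
Best best-case = 280 → Option 2.
Column bests: θ=220, φ=220, ψ=280, ω=130.
Option 1 regrets: 170, 330, 330, 0 → max 330
Option 2 regrets: 100, 130, 0, 190 → max 190
Option 3 regrets: 0, 0, 10, 280 → max 280
Option 4 regrets: 60, 360, 150, 0 → max 360
Option 5 regrets: 260, 360, 340, 250 → max 360
Smallest max regret = 190 → Option 2.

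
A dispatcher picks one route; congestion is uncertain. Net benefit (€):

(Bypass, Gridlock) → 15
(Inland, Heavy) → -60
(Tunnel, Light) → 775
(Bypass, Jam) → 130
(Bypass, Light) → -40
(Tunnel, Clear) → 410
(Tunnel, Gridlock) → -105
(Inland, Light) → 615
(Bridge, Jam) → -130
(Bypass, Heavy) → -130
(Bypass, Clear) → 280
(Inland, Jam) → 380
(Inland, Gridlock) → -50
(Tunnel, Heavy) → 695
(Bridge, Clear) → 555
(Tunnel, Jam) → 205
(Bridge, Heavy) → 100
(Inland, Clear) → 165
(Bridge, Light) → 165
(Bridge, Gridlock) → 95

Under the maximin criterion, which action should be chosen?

Row minima: Bridge=-130, Inland=-60, Bypass=-130, Tunnel=-105
Best worst-case = -60 → Inland.

Inland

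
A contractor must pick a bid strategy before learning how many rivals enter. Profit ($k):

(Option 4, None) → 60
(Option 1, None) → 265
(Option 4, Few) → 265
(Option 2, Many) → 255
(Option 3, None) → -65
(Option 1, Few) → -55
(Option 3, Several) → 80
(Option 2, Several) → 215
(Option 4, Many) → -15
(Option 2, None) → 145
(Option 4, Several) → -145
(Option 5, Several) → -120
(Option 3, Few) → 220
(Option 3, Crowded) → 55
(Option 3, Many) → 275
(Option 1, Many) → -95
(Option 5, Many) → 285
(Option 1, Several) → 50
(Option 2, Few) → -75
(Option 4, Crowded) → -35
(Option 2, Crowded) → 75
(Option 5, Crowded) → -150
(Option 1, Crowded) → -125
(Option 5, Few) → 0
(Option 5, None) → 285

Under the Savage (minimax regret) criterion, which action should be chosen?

Column bests: None=285, Few=265, Several=215, Many=285, Crowded=75.
Option 1 regrets: 20, 320, 165, 380, 200 → max 380
Option 2 regrets: 140, 340, 0, 30, 0 → max 340
Option 3 regrets: 350, 45, 135, 10, 20 → max 350
Option 4 regrets: 225, 0, 360, 300, 110 → max 360
Option 5 regrets: 0, 265, 335, 0, 225 → max 335
Smallest max regret = 335 → Option 5.

Option 5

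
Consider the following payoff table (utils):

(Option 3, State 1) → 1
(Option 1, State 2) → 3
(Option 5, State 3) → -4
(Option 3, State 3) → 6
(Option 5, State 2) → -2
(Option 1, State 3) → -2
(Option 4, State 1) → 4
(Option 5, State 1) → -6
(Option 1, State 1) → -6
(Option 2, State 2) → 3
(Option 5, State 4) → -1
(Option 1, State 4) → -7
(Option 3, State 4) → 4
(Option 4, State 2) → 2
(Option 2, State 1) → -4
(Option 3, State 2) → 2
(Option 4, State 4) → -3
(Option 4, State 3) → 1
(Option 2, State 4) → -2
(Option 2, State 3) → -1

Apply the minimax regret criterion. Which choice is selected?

Option 3

Column bests: State 1=4, State 2=3, State 3=6, State 4=4.
Option 1 regrets: 10, 0, 8, 11 → max 11
Option 2 regrets: 8, 0, 7, 6 → max 8
Option 3 regrets: 3, 1, 0, 0 → max 3
Option 4 regrets: 0, 1, 5, 7 → max 7
Option 5 regrets: 10, 5, 10, 5 → max 10
Smallest max regret = 3 → Option 3.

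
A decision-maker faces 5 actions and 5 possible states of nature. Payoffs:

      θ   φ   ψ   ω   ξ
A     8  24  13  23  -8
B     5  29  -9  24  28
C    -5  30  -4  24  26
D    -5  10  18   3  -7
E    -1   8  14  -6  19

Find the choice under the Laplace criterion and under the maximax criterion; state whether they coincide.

Row averages: A=12, B=15.4, C=14.2, D=3.8, E=6.8
Highest average = 15.4 → B.
Row maxima: A=24, B=29, C=30, D=18, E=19
Best best-case = 30 → C.

laplace → B; maximax → C (disagree)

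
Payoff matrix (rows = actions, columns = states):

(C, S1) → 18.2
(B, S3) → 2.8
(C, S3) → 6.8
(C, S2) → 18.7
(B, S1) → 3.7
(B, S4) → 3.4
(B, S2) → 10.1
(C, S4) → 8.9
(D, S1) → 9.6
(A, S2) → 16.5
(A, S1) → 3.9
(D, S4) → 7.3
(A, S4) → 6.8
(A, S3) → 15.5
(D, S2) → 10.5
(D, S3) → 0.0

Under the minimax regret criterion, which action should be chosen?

Column bests: S1=18.2, S2=18.7, S3=15.5, S4=8.9.
A regrets: 14.3, 2.2, 0.0, 2.1 → max 14.3
B regrets: 14.5, 8.6, 12.7, 5.5 → max 14.5
C regrets: 0.0, 0.0, 8.7, 0.0 → max 8.7
D regrets: 8.6, 8.2, 15.5, 1.6 → max 15.5
Smallest max regret = 8.7 → C.

C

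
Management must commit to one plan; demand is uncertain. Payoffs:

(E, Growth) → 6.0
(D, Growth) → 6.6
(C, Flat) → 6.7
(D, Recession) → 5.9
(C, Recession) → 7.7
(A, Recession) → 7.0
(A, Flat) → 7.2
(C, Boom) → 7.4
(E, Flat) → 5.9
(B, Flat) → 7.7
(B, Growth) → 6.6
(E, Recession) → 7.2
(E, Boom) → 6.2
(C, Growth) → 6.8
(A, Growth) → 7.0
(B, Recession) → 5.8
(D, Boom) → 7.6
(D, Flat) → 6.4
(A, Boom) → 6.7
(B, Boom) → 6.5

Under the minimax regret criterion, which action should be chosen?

Column bests: Recession=7.7, Flat=7.7, Growth=7.0, Boom=7.6.
A regrets: 0.7, 0.5, 0.0, 0.9 → max 0.9
B regrets: 1.9, 0.0, 0.4, 1.1 → max 1.9
C regrets: 0.0, 1.0, 0.2, 0.2 → max 1.0
D regrets: 1.8, 1.3, 0.4, 0.0 → max 1.8
E regrets: 0.5, 1.8, 1.0, 1.4 → max 1.8
Smallest max regret = 0.9 → A.

A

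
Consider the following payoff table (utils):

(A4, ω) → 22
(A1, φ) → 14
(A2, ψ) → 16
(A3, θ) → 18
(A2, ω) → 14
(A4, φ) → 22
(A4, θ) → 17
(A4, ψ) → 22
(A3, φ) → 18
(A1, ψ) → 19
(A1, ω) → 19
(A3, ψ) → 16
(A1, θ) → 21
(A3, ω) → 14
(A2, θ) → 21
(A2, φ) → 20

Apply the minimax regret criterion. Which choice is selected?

Column bests: θ=21, φ=22, ψ=22, ω=22.
A1 regrets: 0, 8, 3, 3 → max 8
A2 regrets: 0, 2, 6, 8 → max 8
A3 regrets: 3, 4, 6, 8 → max 8
A4 regrets: 4, 0, 0, 0 → max 4
Smallest max regret = 4 → A4.

A4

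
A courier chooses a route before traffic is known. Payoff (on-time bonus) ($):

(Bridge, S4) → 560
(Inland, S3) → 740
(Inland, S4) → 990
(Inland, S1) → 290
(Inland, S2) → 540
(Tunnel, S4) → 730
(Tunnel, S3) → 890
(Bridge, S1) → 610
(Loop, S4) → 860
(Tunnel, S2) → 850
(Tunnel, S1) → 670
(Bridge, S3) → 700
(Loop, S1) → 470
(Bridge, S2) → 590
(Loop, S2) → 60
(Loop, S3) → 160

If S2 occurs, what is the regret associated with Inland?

310

Best payoff under S2 is 850.
Regret = 850 − 540 = 310.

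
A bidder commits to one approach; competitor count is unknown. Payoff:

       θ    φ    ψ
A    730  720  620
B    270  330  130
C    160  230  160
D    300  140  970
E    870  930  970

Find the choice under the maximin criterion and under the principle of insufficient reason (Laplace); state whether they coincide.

Row minima: A=620, B=130, C=160, D=140, E=870
Best worst-case = 870 → E.
Row averages: A=690, B=730/3, C=550/3, D=470, E=2770/3
Highest average = 2770/3 → E.

maximin → E; laplace → E (agree)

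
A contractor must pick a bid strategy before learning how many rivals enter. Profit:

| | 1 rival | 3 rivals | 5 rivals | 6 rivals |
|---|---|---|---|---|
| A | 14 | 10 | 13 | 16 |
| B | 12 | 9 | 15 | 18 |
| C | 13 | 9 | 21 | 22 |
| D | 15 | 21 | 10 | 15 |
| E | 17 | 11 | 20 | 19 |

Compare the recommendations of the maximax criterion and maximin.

Row maxima: A=16, B=18, C=22, D=21, E=20
Best best-case = 22 → C.
Row minima: A=10, B=9, C=9, D=10, E=11
Best worst-case = 11 → E.

maximax → C; maximin → E (disagree)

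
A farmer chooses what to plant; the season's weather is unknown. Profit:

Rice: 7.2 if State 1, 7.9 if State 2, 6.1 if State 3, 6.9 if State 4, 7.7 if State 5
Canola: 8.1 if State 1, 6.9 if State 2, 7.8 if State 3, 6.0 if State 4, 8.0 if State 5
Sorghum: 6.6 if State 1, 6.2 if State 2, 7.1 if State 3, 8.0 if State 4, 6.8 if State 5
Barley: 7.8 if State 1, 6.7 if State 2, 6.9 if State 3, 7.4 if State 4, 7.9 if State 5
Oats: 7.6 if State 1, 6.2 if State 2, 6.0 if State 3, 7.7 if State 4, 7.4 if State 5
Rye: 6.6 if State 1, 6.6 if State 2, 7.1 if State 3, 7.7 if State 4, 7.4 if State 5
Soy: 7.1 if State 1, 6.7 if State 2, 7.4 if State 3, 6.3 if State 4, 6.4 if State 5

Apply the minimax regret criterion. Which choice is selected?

Barley

Column bests: State 1=8.1, State 2=7.9, State 3=7.8, State 4=8.0, State 5=8.0.
Rice regrets: 0.9, 0.0, 1.7, 1.1, 0.3 → max 1.7
Canola regrets: 0.0, 1.0, 0.0, 2.0, 0.0 → max 2.0
Sorghum regrets: 1.5, 1.7, 0.7, 0.0, 1.2 → max 1.7
Barley regrets: 0.3, 1.2, 0.9, 0.6, 0.1 → max 1.2
Oats regrets: 0.5, 1.7, 1.8, 0.3, 0.6 → max 1.8
Rye regrets: 1.5, 1.3, 0.7, 0.3, 0.6 → max 1.5
Soy regrets: 1.0, 1.2, 0.4, 1.7, 1.6 → max 1.7
Smallest max regret = 1.2 → Barley.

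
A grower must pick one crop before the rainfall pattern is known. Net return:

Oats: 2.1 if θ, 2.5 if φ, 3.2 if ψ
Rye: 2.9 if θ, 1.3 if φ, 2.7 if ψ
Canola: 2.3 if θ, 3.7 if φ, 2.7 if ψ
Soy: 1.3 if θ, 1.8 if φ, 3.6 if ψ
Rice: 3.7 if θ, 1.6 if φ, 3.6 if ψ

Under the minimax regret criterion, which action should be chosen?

Column bests: θ=3.7, φ=3.7, ψ=3.6.
Oats regrets: 1.6, 1.2, 0.4 → max 1.6
Rye regrets: 0.8, 2.4, 0.9 → max 2.4
Canola regrets: 1.4, 0.0, 0.9 → max 1.4
Soy regrets: 2.4, 1.9, 0.0 → max 2.4
Rice regrets: 0.0, 2.1, 0.0 → max 2.1
Smallest max regret = 1.4 → Canola.

Canola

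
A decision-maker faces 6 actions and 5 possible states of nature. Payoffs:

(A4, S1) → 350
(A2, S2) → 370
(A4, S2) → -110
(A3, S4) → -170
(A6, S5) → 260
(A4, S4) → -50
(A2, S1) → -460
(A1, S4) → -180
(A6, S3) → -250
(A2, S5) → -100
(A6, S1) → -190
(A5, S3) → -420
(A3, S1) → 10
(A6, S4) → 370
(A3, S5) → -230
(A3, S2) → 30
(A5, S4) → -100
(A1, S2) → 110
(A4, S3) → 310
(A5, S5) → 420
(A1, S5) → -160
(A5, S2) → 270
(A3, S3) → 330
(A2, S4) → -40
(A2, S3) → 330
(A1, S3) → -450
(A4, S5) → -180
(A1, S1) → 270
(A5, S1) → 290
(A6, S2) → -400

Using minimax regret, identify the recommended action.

Column bests: S1=350, S2=370, S3=330, S4=370, S5=420.
A1 regrets: 80, 260, 780, 550, 580 → max 780
A2 regrets: 810, 0, 0, 410, 520 → max 810
A3 regrets: 340, 340, 0, 540, 650 → max 650
A4 regrets: 0, 480, 20, 420, 600 → max 600
A5 regrets: 60, 100, 750, 470, 0 → max 750
A6 regrets: 540, 770, 580, 0, 160 → max 770
Smallest max regret = 600 → A4.

A4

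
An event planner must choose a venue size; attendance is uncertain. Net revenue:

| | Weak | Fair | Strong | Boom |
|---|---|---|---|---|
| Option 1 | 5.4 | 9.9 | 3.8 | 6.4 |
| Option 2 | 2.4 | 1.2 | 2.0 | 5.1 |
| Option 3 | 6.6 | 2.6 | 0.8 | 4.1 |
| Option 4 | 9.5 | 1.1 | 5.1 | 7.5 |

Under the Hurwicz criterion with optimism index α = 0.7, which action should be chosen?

Option 1

Option 1: 0.7·9.9 + 0.3·3.8 = 8.07
Option 2: 0.7·5.1 + 0.3·1.2 = 3.93
Option 3: 0.7·6.6 + 0.3·0.8 = 4.86
Option 4: 0.7·9.5 + 0.3·1.1 = 6.98
Highest Hurwicz score = 8.07 → Option 1.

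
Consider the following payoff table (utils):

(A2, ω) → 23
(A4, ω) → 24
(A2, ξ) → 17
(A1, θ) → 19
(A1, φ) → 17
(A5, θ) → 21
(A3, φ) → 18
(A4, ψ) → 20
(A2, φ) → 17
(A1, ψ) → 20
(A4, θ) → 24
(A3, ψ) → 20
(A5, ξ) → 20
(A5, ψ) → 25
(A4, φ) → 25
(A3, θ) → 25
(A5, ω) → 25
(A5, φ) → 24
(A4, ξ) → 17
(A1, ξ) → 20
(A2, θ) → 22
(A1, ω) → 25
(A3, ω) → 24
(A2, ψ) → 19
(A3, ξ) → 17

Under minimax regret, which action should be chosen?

A5

Column bests: θ=25, φ=25, ψ=25, ω=25, ξ=20.
A1 regrets: 6, 8, 5, 0, 0 → max 8
A2 regrets: 3, 8, 6, 2, 3 → max 8
A3 regrets: 0, 7, 5, 1, 3 → max 7
A4 regrets: 1, 0, 5, 1, 3 → max 5
A5 regrets: 4, 1, 0, 0, 0 → max 4
Smallest max regret = 4 → A5.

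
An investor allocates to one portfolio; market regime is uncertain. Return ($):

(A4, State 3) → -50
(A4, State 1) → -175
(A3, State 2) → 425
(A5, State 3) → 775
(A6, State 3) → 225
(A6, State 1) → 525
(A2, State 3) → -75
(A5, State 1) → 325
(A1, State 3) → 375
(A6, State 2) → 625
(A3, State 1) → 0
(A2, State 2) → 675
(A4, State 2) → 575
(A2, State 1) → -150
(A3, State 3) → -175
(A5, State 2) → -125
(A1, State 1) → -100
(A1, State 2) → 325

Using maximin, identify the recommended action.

A6

Row minima: A1=-100, A2=-150, A3=-175, A4=-175, A5=-125, A6=225
Best worst-case = 225 → A6.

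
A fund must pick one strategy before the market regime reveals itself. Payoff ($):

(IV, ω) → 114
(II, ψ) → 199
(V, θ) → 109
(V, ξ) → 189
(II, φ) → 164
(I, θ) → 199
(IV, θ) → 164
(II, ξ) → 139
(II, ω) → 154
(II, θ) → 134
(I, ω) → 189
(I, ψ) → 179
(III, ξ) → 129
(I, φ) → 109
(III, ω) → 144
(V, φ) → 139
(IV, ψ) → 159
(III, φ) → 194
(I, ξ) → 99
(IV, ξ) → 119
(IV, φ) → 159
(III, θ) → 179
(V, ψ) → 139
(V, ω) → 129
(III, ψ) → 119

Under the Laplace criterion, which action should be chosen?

Row averages: I=155, II=158, III=153, IV=143, V=141
Highest average = 158 → II.

II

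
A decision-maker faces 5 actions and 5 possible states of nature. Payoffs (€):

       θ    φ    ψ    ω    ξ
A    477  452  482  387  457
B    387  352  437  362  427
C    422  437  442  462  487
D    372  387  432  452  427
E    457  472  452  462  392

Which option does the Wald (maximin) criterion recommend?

Row minima: A=387, B=352, C=422, D=372, E=392
Best worst-case = 422 → C.

C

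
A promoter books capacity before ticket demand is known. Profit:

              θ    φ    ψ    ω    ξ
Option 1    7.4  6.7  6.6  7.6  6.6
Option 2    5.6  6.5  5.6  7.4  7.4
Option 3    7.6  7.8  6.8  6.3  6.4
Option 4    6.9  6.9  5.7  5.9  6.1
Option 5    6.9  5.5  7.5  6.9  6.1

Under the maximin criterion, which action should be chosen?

Option 1

Row minima: Option 1=6.6, Option 2=5.6, Option 3=6.3, Option 4=5.7, Option 5=5.5
Best worst-case = 6.6 → Option 1.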